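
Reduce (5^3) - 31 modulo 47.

0

(5)^3 ≡ 31 (mod 47)
31 - 31 = 0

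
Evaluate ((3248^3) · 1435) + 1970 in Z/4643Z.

3747

(3248)^3 ≡ 1509 (mod 4643)
1509 · 1435 = 2165415 ≡ 1777 (mod 4643)
1777 + 1970 = 3747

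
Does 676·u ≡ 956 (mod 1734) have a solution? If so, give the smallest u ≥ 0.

458

gcd(676, 1734) = 2, and 2 | 956, so solutions exist.
Divide through by 2: 338·u ≡ 478 (mod 867).
338⁻¹ ≡ 59 (mod 867).
u ≡ 59·478 ≡ 458 (mod 867).
The smallest non-negative solution is u = 458.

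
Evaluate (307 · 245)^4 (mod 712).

121

307 · 245 = 75215 ≡ 455 (mod 712)
(455)^4 ≡ 121 (mod 712)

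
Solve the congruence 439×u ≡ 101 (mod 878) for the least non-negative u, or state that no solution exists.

gcd(439, 878) = 439, and 439 does not divide 101.
So the congruence has no solution.

no solution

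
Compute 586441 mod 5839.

586441 = 100*5839 + 2541, so 586441 ≡ 2541 (mod 5839).

2541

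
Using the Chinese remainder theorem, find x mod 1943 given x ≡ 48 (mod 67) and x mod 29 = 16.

67⁻¹ mod 29: 67*13 ≡ 1 (mod 29), so 67⁻¹ ≡ 13.
x = 48 + 67*((16 − 48)*13 mod 29) = 48 + 67*19 = 1321.
Check: 1321 mod 67 = 48, 1321 mod 29 = 16. ✓

1321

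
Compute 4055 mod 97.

4055 = 41·97 + 78, so 4055 ≡ 78 (mod 97).

78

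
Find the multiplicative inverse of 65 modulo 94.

81

94 = 1·65 + 29
65 = 2·29 + 7
29 = 4·7 + 1
7 = 7·1 + 0
gcd(65, 94) = 1, so the inverse exists.
Bézout: 1 = 9·94 − 13·65.
So 65⁻¹ ≡ −13 ≡ 81 (mod 94).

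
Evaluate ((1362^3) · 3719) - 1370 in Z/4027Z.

1441

(1362)^3 ≡ 1939 (mod 4027)
1939 · 3719 = 7211141 ≡ 2811 (mod 4027)
2811 - 1370 = 1441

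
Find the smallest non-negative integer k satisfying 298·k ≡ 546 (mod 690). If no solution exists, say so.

282

gcd(298, 690) = 2, and 2 | 546, so solutions exist.
Divide through by 2: 149·k mod 345 = 273.
149⁻¹ ≡ 44 (mod 345).
k ≡ 44·273 ≡ 282 (mod 345).
The smallest non-negative solution is k = 282.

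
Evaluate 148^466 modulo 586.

244

466 in binary is 111010010, i.e. 466 = 256 + 128 + 64 + 16 + 2.
148^1 ≡ 148 (mod 586)
148^2 ≡ 148^2 = 21904 ≡ 222 (mod 586)
148^4 ≡ 222^2 = 49284 ≡ 60 (mod 586)
148^8 ≡ 60^2 = 3600 ≡ 84 (mod 586)
148^16 ≡ 84^2 = 7056 ≡ 24 (mod 586)
148^32 ≡ 24^2 = 576 (mod 586)
148^64 ≡ 576^2 = 331776 ≡ 100 (mod 586)
148^128 ≡ 100^2 = 10000 ≡ 38 (mod 586)
148^256 ≡ 38^2 = 1444 ≡ 272 (mod 586)
148^466 = 148^256 × 148^128 × 148^64 × 148^16 × 148^2 ≡ 272 × 38 × 100 × 24 × 222 (mod 586).
Accumulate the product:
272 × 38 = 10336 ≡ 374
374 × 100 = 37400 ≡ 482
482 × 24 = 11568 ≡ 434
434 × 222 = 96348 ≡ 244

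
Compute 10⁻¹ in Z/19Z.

2

Apply the Euclidean algorithm and back-substitute:
19 = 1·10 + 9
10 = 1·9 + 1
9 = 9·1 + 0
gcd(10, 19) = 1, so the inverse exists.
Bézout: 1 = −1·19 + 2·10.
So 10⁻¹ ≡ 2 (mod 19).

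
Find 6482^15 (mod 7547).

6195

By square-and-multiply:
15 in binary is 1111, i.e. 15 = 8 + 4 + 2 + 1.
6482^1 ≡ 6482 (mod 7547)
6482^2 ≡ 6482^2 = 42016324 ≡ 2175 (mod 7547)
6482^4 ≡ 2175^2 = 4730625 ≡ 6203 (mod 7547)
6482^8 ≡ 6203^2 = 38477209 ≡ 2603 (mod 7547)
6482^15 = 6482^8 · 6482^4 · 6482^2 · 6482^1 ≡ 2603 · 6203 · 2175 · 6482 (mod 7547).
Accumulate the product:
2603 · 6203 = 16146409 ≡ 3376
3376 · 2175 = 7342800 ≡ 7116
7116 · 6482 = 46125912 ≡ 6195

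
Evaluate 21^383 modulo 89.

53

Using repeated squaring:
383 in binary is 101111111, i.e. 383 = 256 + 64 + 32 + 16 + 8 + 4 + 2 + 1.
21^1 ≡ 21 (mod 89)
21^2 ≡ 21^2 = 441 ≡ 85 (mod 89)
21^4 ≡ 85^2 = 7225 ≡ 16 (mod 89)
21^8 ≡ 16^2 = 256 ≡ 78 (mod 89)
21^16 ≡ 78^2 = 6084 ≡ 32 (mod 89)
21^32 ≡ 32^2 = 1024 ≡ 45 (mod 89)
21^64 ≡ 45^2 = 2025 ≡ 67 (mod 89)
21^128 ≡ 67^2 = 4489 ≡ 39 (mod 89)
21^256 ≡ 39^2 = 1521 ≡ 8 (mod 89)
21^383 = 21^256 * 21^64 * 21^32 * 21^16 * 21^8 * 21^4 * 21^2 * 21^1 ≡ 8 * 67 * 45 * 32 * 78 * 16 * 85 * 21 (mod 89).
Accumulate the product:
8 * 67 = 536 ≡ 2
2 * 45 = 90 ≡ 1
1 * 32 = 32
32 * 78 = 2496 ≡ 4
4 * 16 = 64
64 * 85 = 5440 ≡ 11
11 * 21 = 231 ≡ 53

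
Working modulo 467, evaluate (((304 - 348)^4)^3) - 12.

304 - 348 = -44 ≡ 423 (mod 467)
(423)^4 ≡ 421 (mod 467)
(421)^3 ≡ 267 (mod 467)
267 - 12 = 255

255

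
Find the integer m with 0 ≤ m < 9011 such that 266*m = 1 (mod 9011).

By the extended Euclidean algorithm:
9011 = 33×266 + 233
266 = 1×233 + 33
233 = 7×33 + 2
33 = 16×2 + 1
2 = 2×1 + 0
gcd(266, 9011) = 1, so the inverse exists.
Bézout: 1 = −129×9011 + 4370×266.
So 266⁻¹ ≡ 4370 (mod 9011).

4370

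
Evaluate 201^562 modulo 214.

151

Compute successive squares:
562 in binary is 1000110010, i.e. 562 = 512 + 32 + 16 + 2.
201^1 ≡ 201 (mod 214)
201^2 ≡ 201^2 = 40401 ≡ 169 (mod 214)
201^4 ≡ 169^2 = 28561 ≡ 99 (mod 214)
201^8 ≡ 99^2 = 9801 ≡ 171 (mod 214)
201^16 ≡ 171^2 = 29241 ≡ 137 (mod 214)
201^32 ≡ 137^2 = 18769 ≡ 151 (mod 214)
201^64 ≡ 151^2 = 22801 ≡ 117 (mod 214)
201^128 ≡ 117^2 = 13689 ≡ 207 (mod 214)
201^256 ≡ 207^2 = 42849 ≡ 49 (mod 214)
201^512 ≡ 49^2 = 2401 ≡ 47 (mod 214)
201^562 = 201^512 × 201^32 × 201^16 × 201^2 ≡ 47 × 151 × 137 × 169 (mod 214).
Accumulate the product:
47 × 151 = 7097 ≡ 35
35 × 137 = 4795 ≡ 87
87 × 169 = 14703 ≡ 151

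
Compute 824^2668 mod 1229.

Compute successive squares:
2668 in binary is 101001101100, i.e. 2668 = 2048 + 512 + 64 + 32 + 8 + 4.
824^1 ≡ 824 (mod 1229)
824^2 ≡ 824^2 = 678976 ≡ 568 (mod 1229)
824^4 ≡ 568^2 = 322624 ≡ 626 (mod 1229)
824^8 ≡ 626^2 = 391876 ≡ 1054 (mod 1229)
824^16 ≡ 1054^2 = 1110916 ≡ 1129 (mod 1229)
824^32 ≡ 1129^2 = 1274641 ≡ 168 (mod 1229)
824^64 ≡ 168^2 = 28224 ≡ 1186 (mod 1229)
824^128 ≡ 1186^2 = 1406596 ≡ 620 (mod 1229)
824^256 ≡ 620^2 = 384400 ≡ 952 (mod 1229)
824^512 ≡ 952^2 = 906304 ≡ 531 (mod 1229)
824^1024 ≡ 531^2 = 281961 ≡ 520 (mod 1229)
824^2048 ≡ 520^2 = 270400 ≡ 20 (mod 1229)
824^2668 = 824^2048 * 824^512 * 824^64 * 824^32 * 824^8 * 824^4 ≡ 20 * 531 * 1186 * 168 * 1054 * 626 (mod 1229).
Accumulate the product:
20 * 531 = 10620 ≡ 788
788 * 1186 = 934568 ≡ 528
528 * 168 = 88704 ≡ 216
216 * 1054 = 227664 ≡ 299
299 * 626 = 187174 ≡ 366

366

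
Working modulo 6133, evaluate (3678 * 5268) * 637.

3678 * 5268 = 19375704 ≡ 1557 (mod 6133)
1557 * 637 = 991809 ≡ 4396 (mod 6133)

4396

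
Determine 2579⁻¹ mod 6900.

Run the extended Euclidean algorithm:
6900 = 2×2579 + 1742
2579 = 1×1742 + 837
1742 = 2×837 + 68
837 = 12×68 + 21
68 = 3×21 + 5
21 = 4×5 + 1
5 = 5×1 + 0
gcd(2579, 6900) = 1, so the inverse exists.
Bézout: 1 = −493×6900 + 1319×2579.
So 2579⁻¹ ≡ 1319 (mod 6900).

1319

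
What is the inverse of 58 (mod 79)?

79 = 1×58 + 21
58 = 2×21 + 16
21 = 1×16 + 5
16 = 3×5 + 1
5 = 5×1 + 0
gcd(58, 79) = 1, so the inverse exists.
Bézout: 1 = −11×79 + 15×58.
So 58⁻¹ ≡ 15 (mod 79).

15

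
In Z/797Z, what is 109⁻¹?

117

By the extended Euclidean algorithm:
797 = 7·109 + 34
109 = 3·34 + 7
34 = 4·7 + 6
7 = 1·6 + 1
6 = 6·1 + 0
gcd(109, 797) = 1, so the inverse exists.
Bézout: 1 = −16·797 + 117·109.
So 109⁻¹ ≡ 117 (mod 797).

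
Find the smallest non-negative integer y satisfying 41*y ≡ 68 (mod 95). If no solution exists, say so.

gcd(41, 95) = 1, so a unique solution mod 95 exists.
41⁻¹ ≡ 51 (mod 95).
y ≡ 51*68 ≡ 48 (mod 95).

48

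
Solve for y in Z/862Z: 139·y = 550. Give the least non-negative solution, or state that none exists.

190

gcd(139, 862) = 1, so a unique solution mod 862 exists.
139⁻¹ ≡ 831 (mod 862).
y ≡ 831·550 ≡ 190 (mod 862).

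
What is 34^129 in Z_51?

34

By square-and-multiply:
34^1 ≡ 34 (mod 51)
34^2 ≡ 34^2 = 1156 ≡ 34 (mod 51)
34^4 ≡ 34^2 = 1156 ≡ 34 (mod 51)
34^8 ≡ 34^2 = 1156 ≡ 34 (mod 51)
34^16 ≡ 34^2 = 1156 ≡ 34 (mod 51)
34^32 ≡ 34^2 = 1156 ≡ 34 (mod 51)
34^64 ≡ 34^2 = 1156 ≡ 34 (mod 51)
34^128 ≡ 34^2 = 1156 ≡ 34 (mod 51)
34^129 = 34^128 · 34^1 ≡ 34 · 34 (mod 51).
34 · 34 = 1156 ≡ 34 (mod 51).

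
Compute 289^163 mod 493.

163 in binary is 10100011, i.e. 163 = 128 + 32 + 2 + 1.
289^1 ≡ 289 (mod 493)
289^2 ≡ 289^2 = 83521 ≡ 204 (mod 493)
289^4 ≡ 204^2 = 41616 ≡ 204 (mod 493)
289^8 ≡ 204^2 = 41616 ≡ 204 (mod 493)
289^16 ≡ 204^2 = 41616 ≡ 204 (mod 493)
289^32 ≡ 204^2 = 41616 ≡ 204 (mod 493)
289^64 ≡ 204^2 = 41616 ≡ 204 (mod 493)
289^128 ≡ 204^2 = 41616 ≡ 204 (mod 493)
289^163 = 289^128 * 289^32 * 289^2 * 289^1 ≡ 204 * 204 * 204 * 289 (mod 493).
Accumulate the product:
204 * 204 = 41616 ≡ 204
204 * 204 = 41616 ≡ 204
204 * 289 = 58956 ≡ 289

289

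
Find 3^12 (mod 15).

3^1 ≡ 3 (mod 15)
3^2 ≡ 3^2 = 9 (mod 15)
3^4 ≡ 9^2 = 81 ≡ 6 (mod 15)
3^8 ≡ 6^2 = 36 ≡ 6 (mod 15)
3^12 = 3^8 · 3^4 ≡ 6 · 6 (mod 15).
6 · 6 = 36 ≡ 6 (mod 15).

6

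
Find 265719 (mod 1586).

857

265719 = 167*1586 + 857, so 265719 ≡ 857 (mod 1586).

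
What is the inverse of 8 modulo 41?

36

41 = 5·8 + 1
8 = 8·1 + 0
gcd(8, 41) = 1, so the inverse exists.
Bézout: 1 = 1·41 − 5·8.
So 8⁻¹ ≡ −5 ≡ 36 (mod 41).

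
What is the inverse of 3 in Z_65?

22

Apply the Euclidean algorithm and back-substitute:
65 = 21·3 + 2
3 = 1·2 + 1
2 = 2·1 + 0
gcd(3, 65) = 1, so the inverse exists.
Back-substitute for 1:
1 = 1·3 − 1·2
  = −1·65 + 22·3
So 3⁻¹ ≡ 22 (mod 65).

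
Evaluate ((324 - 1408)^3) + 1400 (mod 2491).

1091

324 - 1408 = -1084 ≡ 1407 (mod 2491)
(1407)^3 ≡ 2182 (mod 2491)
2182 + 1400 = 3582 ≡ 1091 (mod 2491)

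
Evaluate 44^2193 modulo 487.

267

2193 in binary is 100010010001, i.e. 2193 = 2048 + 128 + 16 + 1.
44^1 ≡ 44 (mod 487)
44^2 ≡ 44^2 = 1936 ≡ 475 (mod 487)
44^4 ≡ 475^2 = 225625 ≡ 144 (mod 487)
44^8 ≡ 144^2 = 20736 ≡ 282 (mod 487)
44^16 ≡ 282^2 = 79524 ≡ 143 (mod 487)
44^32 ≡ 143^2 = 20449 ≡ 482 (mod 487)
44^64 ≡ 482^2 = 232324 ≡ 25 (mod 487)
44^128 ≡ 25^2 = 625 ≡ 138 (mod 487)
44^256 ≡ 138^2 = 19044 ≡ 51 (mod 487)
44^512 ≡ 51^2 = 2601 ≡ 166 (mod 487)
44^1024 ≡ 166^2 = 27556 ≡ 284 (mod 487)
44^2048 ≡ 284^2 = 80656 ≡ 301 (mod 487)
44^2193 = 44^2048 · 44^128 · 44^16 · 44^1 ≡ 301 · 138 · 143 · 44 (mod 487).
Accumulate the product:
301 · 138 = 41538 ≡ 143
143 · 143 = 20449 ≡ 482
482 · 44 = 21208 ≡ 267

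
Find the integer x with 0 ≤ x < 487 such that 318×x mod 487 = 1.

219

Run the extended Euclidean algorithm:
487 = 1*318 + 169
318 = 1*169 + 149
169 = 1*149 + 20
149 = 7*20 + 9
20 = 2*9 + 2
9 = 4*2 + 1
2 = 2*1 + 0
gcd(318, 487) = 1, so the inverse exists.
Bézout: 1 = −143*487 + 219*318.
So 318⁻¹ ≡ 219 (mod 487).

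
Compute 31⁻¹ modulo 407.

407 = 13×31 + 4
31 = 7×4 + 3
4 = 1×3 + 1
3 = 3×1 + 0
gcd(31, 407) = 1, so the inverse exists.
Back-substitute for 1:
1 = 1×4 − 1×3
  = −1×31 + 8×4
  = 8×407 − 105×31
So 31⁻¹ ≡ −105 ≡ 302 (mod 407).

302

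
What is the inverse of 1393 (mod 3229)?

3229 = 2·1393 + 443
1393 = 3·443 + 64
443 = 6·64 + 59
64 = 1·59 + 5
59 = 11·5 + 4
5 = 1·4 + 1
4 = 4·1 + 0
gcd(1393, 3229) = 1, so the inverse exists.
Back-substitute for 1:
1 = 1·5 − 1·4
  = −1·59 + 12·5
  = 12·64 − 13·59
  = −13·443 + 90·64
  = 90·1393 − 283·443
  = −283·3229 + 656·1393
So 1393⁻¹ ≡ 656 (mod 3229).

656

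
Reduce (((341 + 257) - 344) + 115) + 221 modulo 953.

590

341 + 257 = 598
598 - 344 = 254
254 + 115 = 369
369 + 221 = 590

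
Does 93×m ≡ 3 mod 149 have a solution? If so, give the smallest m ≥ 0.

125

gcd(93, 149) = 1, so a unique solution mod 149 exists.
93⁻¹ ≡ 141 (mod 149).
m ≡ 141×3 ≡ 125 (mod 149).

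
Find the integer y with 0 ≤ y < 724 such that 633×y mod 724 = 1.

724 = 1·633 + 91
633 = 6·91 + 87
91 = 1·87 + 4
87 = 21·4 + 3
4 = 1·3 + 1
3 = 3·1 + 0
gcd(633, 724) = 1, so the inverse exists.
Back-substitute for 1:
1 = 1·4 − 1·3
  = −1·87 + 22·4
  = 22·91 − 23·87
  = −23·633 + 160·91
  = 160·724 − 183·633
So 633⁻¹ ≡ −183 ≡ 541 (mod 724).

541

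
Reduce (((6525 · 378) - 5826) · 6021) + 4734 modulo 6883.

5243

6525 · 378 = 2466450 ≡ 2336 (mod 6883)
2336 - 5826 = -3490 ≡ 3393 (mod 6883)
3393 · 6021 = 20429253 ≡ 509 (mod 6883)
509 + 4734 = 5243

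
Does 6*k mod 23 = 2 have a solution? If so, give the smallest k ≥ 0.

8

gcd(6, 23) = 1, so a unique solution mod 23 exists.
6⁻¹ ≡ 4 (mod 23).
k ≡ 4*2 ≡ 8 (mod 23).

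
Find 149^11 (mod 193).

149^1 ≡ 149 (mod 193)
149^2 ≡ 149^2 = 22201 ≡ 6 (mod 193)
149^4 ≡ 6^2 = 36 (mod 193)
149^8 ≡ 36^2 = 1296 ≡ 138 (mod 193)
149^11 = 149^8 × 149^2 × 149^1 ≡ 138 × 6 × 149 (mod 193).
Accumulate the product:
138 × 6 = 828 ≡ 56
56 × 149 = 8344 ≡ 45

45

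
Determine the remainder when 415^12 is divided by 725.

Using repeated squaring:
12 in binary is 1100, i.e. 12 = 8 + 4.
415^1 ≡ 415 (mod 725)
415^2 ≡ 415^2 = 172225 ≡ 400 (mod 725)
415^4 ≡ 400^2 = 160000 ≡ 500 (mod 725)
415^8 ≡ 500^2 = 250000 ≡ 600 (mod 725)
415^12 = 415^8 × 415^4 ≡ 600 × 500 (mod 725).
600 × 500 = 300000 ≡ 575 (mod 725).

575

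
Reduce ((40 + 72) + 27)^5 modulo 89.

85

40 + 72 = 112 ≡ 23 (mod 89)
23 + 27 = 50
(50)^5 ≡ 85 (mod 89)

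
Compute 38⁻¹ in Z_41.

27

Run the extended Euclidean algorithm:
41 = 1×38 + 3
38 = 12×3 + 2
3 = 1×2 + 1
2 = 2×1 + 0
gcd(38, 41) = 1, so the inverse exists.
Bézout: 1 = 13×41 − 14×38.
So 38⁻¹ ≡ −14 ≡ 27 (mod 41).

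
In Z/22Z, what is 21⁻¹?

21

Apply the Euclidean algorithm and back-substitute:
22 = 1×21 + 1
21 = 21×1 + 0
gcd(21, 22) = 1, so the inverse exists.
Bézout: 1 = 1×22 − 1×21.
So 21⁻¹ ≡ −1 ≡ 21 (mod 22).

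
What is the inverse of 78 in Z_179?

Run the extended Euclidean algorithm:
179 = 2*78 + 23
78 = 3*23 + 9
23 = 2*9 + 5
9 = 1*5 + 4
5 = 1*4 + 1
4 = 4*1 + 0
gcd(78, 179) = 1, so the inverse exists.
Bézout: 1 = 17*179 − 39*78.
So 78⁻¹ ≡ −39 ≡ 140 (mod 179).

140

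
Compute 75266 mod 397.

233

75266 = 189*397 + 233, so 75266 ≡ 233 (mod 397).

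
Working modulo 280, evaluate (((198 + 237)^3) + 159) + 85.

198 + 237 = 435 ≡ 155 (mod 280)
(155)^3 ≡ 155 (mod 280)
155 + 159 = 314 ≡ 34 (mod 280)
34 + 85 = 119

119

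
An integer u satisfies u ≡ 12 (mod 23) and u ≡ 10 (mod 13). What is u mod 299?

127

23⁻¹ mod 13: 23×4 ≡ 1 (mod 13), so 23⁻¹ ≡ 4.
u = 12 + 23×((10 − 12)×4 mod 13) = 12 + 23×5 = 127.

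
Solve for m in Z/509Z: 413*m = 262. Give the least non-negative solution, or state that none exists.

326

gcd(413, 509) = 1, so a unique solution mod 509 exists.
413⁻¹ ≡ 281 (mod 509).
m ≡ 281*262 ≡ 326 (mod 509).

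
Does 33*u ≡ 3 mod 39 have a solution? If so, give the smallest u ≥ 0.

gcd(33, 39) = 3, and 3 | 3, so solutions exist.
Divide through by 3: 11*u = 1 (mod 13).
11⁻¹ ≡ 6 (mod 13).
u ≡ 6*1 ≡ 6 (mod 13).
The smallest non-negative solution is u = 6.

6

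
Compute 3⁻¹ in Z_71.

24

Apply the Euclidean algorithm and back-substitute:
71 = 23×3 + 2
3 = 1×2 + 1
2 = 2×1 + 0
gcd(3, 71) = 1, so the inverse exists.
Back-substitute for 1:
1 = 1×3 − 1×2
  = −1×71 + 24×3
So 3⁻¹ ≡ 24 (mod 71).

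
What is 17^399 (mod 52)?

399 in binary is 110001111, i.e. 399 = 256 + 128 + 8 + 4 + 2 + 1.
17^1 ≡ 17 (mod 52)
17^2 ≡ 17^2 = 289 ≡ 29 (mod 52)
17^4 ≡ 29^2 = 841 ≡ 9 (mod 52)
17^8 ≡ 9^2 = 81 ≡ 29 (mod 52)
17^16 ≡ 29^2 = 841 ≡ 9 (mod 52)
17^32 ≡ 9^2 = 81 ≡ 29 (mod 52)
17^64 ≡ 29^2 = 841 ≡ 9 (mod 52)
17^128 ≡ 9^2 = 81 ≡ 29 (mod 52)
17^256 ≡ 29^2 = 841 ≡ 9 (mod 52)
17^399 = 17^256 · 17^128 · 17^8 · 17^4 · 17^2 · 17^1 ≡ 9 · 29 · 29 · 9 · 29 · 17 (mod 52).
Accumulate the product:
9 · 29 = 261 ≡ 1
1 · 29 = 29
29 · 9 = 261 ≡ 1
1 · 29 = 29
29 · 17 = 493 ≡ 25

25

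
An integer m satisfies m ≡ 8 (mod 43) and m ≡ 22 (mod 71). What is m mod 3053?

43⁻¹ mod 71: 43·38 ≡ 1 (mod 71), so 43⁻¹ ≡ 38.
m = 8 + 43·((22 − 8)·38 mod 71) = 8 + 43·35 = 1513.

1513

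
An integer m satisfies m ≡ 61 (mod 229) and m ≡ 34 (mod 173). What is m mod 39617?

229⁻¹ mod 173: 229·34 ≡ 1 (mod 173), so 229⁻¹ ≡ 34.
m = 61 + 229·((34 − 61)·34 mod 173) = 61 + 229·120 = 27541.

27541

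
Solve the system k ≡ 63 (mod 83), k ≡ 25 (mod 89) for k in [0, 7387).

3051

83⁻¹ mod 89: 83·74 ≡ 1 (mod 89), so 83⁻¹ ≡ 74.
k = 63 + 83·((25 − 63)·74 mod 89) = 63 + 83·36 = 3051.
Check: 3051 mod 83 = 63, 3051 mod 89 = 25. ✓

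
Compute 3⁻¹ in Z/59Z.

20

Run the extended Euclidean algorithm:
59 = 19×3 + 2
3 = 1×2 + 1
2 = 2×1 + 0
gcd(3, 59) = 1, so the inverse exists.
Back-substitute for 1:
1 = 1×3 − 1×2
  = −1×59 + 20×3
So 3⁻¹ ≡ 20 (mod 59).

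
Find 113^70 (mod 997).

83

Using repeated squaring:
70 in binary is 1000110, i.e. 70 = 64 + 4 + 2.
113^1 ≡ 113 (mod 997)
113^2 ≡ 113^2 = 12769 ≡ 805 (mod 997)
113^4 ≡ 805^2 = 648025 ≡ 972 (mod 997)
113^8 ≡ 972^2 = 944784 ≡ 625 (mod 997)
113^16 ≡ 625^2 = 390625 ≡ 798 (mod 997)
113^32 ≡ 798^2 = 636804 ≡ 718 (mod 997)
113^64 ≡ 718^2 = 515524 ≡ 75 (mod 997)
113^70 = 113^64 · 113^4 · 113^2 ≡ 75 · 972 · 805 (mod 997).
Accumulate the product:
75 · 972 = 72900 ≡ 119
119 · 805 = 95795 ≡ 83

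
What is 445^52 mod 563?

158

52 in binary is 110100, i.e. 52 = 32 + 16 + 4.
445^1 ≡ 445 (mod 563)
445^2 ≡ 445^2 = 198025 ≡ 412 (mod 563)
445^4 ≡ 412^2 = 169744 ≡ 281 (mod 563)
445^8 ≡ 281^2 = 78961 ≡ 141 (mod 563)
445^16 ≡ 141^2 = 19881 ≡ 176 (mod 563)
445^32 ≡ 176^2 = 30976 ≡ 11 (mod 563)
445^52 = 445^32 * 445^16 * 445^4 ≡ 11 * 176 * 281 (mod 563).
Accumulate the product:
11 * 176 = 1936 ≡ 247
247 * 281 = 69407 ≡ 158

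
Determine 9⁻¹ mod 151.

151 = 16×9 + 7
9 = 1×7 + 2
7 = 3×2 + 1
2 = 2×1 + 0
gcd(9, 151) = 1, so the inverse exists.
Bézout: 1 = 4×151 − 67×9.
So 9⁻¹ ≡ −67 ≡ 84 (mod 151).

84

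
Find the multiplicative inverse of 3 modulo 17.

6

17 = 5×3 + 2
3 = 1×2 + 1
2 = 2×1 + 0
gcd(3, 17) = 1, so the inverse exists.
Back-substitute for 1:
1 = 1×3 − 1×2
  = −1×17 + 6×3
So 3⁻¹ ≡ 6 (mod 17).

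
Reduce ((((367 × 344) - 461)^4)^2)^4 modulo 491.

56

367 × 344 = 126248 ≡ 61 (mod 491)
61 - 461 = -400 ≡ 91 (mod 491)
(91)^4 ≡ 428 (mod 491)
(428)^2 ≡ 41 (mod 491)
(41)^4 ≡ 56 (mod 491)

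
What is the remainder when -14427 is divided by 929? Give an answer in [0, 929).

437

-14427 = -16*929 + 437, so -14427 ≡ 437 (mod 929).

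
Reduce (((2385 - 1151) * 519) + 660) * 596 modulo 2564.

2385 - 1151 = 1234
1234 * 519 = 640446 ≡ 2010 (mod 2564)
2010 + 660 = 2670 ≡ 106 (mod 2564)
106 * 596 = 63176 ≡ 1640 (mod 2564)

1640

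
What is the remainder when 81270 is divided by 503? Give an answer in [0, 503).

81270 = 161×503 + 287, so 81270 ≡ 287 (mod 503).

287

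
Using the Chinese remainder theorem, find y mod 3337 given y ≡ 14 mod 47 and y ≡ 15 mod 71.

47⁻¹ mod 71: 47*68 ≡ 1 (mod 71), so 47⁻¹ ≡ 68.
y = 14 + 47*((15 − 14)*68 mod 71) = 14 + 47*68 = 3210.

3210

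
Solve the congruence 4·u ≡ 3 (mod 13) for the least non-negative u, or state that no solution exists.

4

gcd(4, 13) = 1, so a unique solution mod 13 exists.
4⁻¹ ≡ 10 (mod 13).
u ≡ 10·3 ≡ 4 (mod 13).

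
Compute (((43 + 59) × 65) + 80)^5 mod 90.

43 + 59 = 102 ≡ 12 (mod 90)
12 × 65 = 780 ≡ 60 (mod 90)
60 + 80 = 140 ≡ 50 (mod 90)
(50)^5 ≡ 20 (mod 90)

20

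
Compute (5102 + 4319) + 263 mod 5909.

3775

5102 + 4319 = 9421 ≡ 3512 (mod 5909)
3512 + 263 = 3775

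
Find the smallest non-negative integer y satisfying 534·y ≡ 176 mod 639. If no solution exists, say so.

gcd(534, 639) = 3, and 3 does not divide 176.
So the congruence has no solution.

no solution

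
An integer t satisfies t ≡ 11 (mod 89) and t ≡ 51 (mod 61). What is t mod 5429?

4016

89⁻¹ mod 61: 89*24 ≡ 1 (mod 61), so 89⁻¹ ≡ 24.
t = 11 + 89*((51 − 11)*24 mod 61) = 11 + 89*45 = 4016.
Check: 4016 mod 89 = 11, 4016 mod 61 = 51. ✓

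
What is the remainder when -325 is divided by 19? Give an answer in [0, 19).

17

-325 = -18×19 + 17, so -325 ≡ 17 (mod 19).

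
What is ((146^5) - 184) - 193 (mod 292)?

207

(146)^5 ≡ 0 (mod 292)
0 - 184 = -184 ≡ 108 (mod 292)
108 - 193 = -85 ≡ 207 (mod 292)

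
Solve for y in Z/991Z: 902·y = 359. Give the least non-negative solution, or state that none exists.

742

gcd(902, 991) = 1, so a unique solution mod 991 exists.
902⁻¹ ≡ 579 (mod 991).
y ≡ 579·359 ≡ 742 (mod 991).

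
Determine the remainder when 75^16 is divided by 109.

38

By square-and-multiply:
75^1 ≡ 75 (mod 109)
75^2 ≡ 75^2 = 5625 ≡ 66 (mod 109)
75^4 ≡ 66^2 = 4356 ≡ 105 (mod 109)
75^8 ≡ 105^2 = 11025 ≡ 16 (mod 109)
75^16 ≡ 16^2 = 256 ≡ 38 (mod 109)
So 75^16 ≡ 38 (mod 109).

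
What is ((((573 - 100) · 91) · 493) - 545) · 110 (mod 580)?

573 - 100 = 473
473 · 91 = 43043 ≡ 123 (mod 580)
123 · 493 = 60639 ≡ 319 (mod 580)
319 - 545 = -226 ≡ 354 (mod 580)
354 · 110 = 38940 ≡ 80 (mod 580)

80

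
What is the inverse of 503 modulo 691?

555

691 = 1·503 + 188
503 = 2·188 + 127
188 = 1·127 + 61
127 = 2·61 + 5
61 = 12·5 + 1
5 = 5·1 + 0
gcd(503, 691) = 1, so the inverse exists.
Back-substitute for 1:
1 = 1·61 − 12·5
  = −12·127 + 25·61
  = 25·188 − 37·127
  = −37·503 + 99·188
  = 99·691 − 136·503
So 503⁻¹ ≡ −136 ≡ 555 (mod 691).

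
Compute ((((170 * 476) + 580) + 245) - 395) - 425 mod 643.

550

170 * 476 = 80920 ≡ 545 (mod 643)
545 + 580 = 1125 ≡ 482 (mod 643)
482 + 245 = 727 ≡ 84 (mod 643)
84 - 395 = -311 ≡ 332 (mod 643)
332 - 425 = -93 ≡ 550 (mod 643)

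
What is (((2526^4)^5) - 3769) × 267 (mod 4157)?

(2526)^4 ≡ 1993 (mod 4157)
(1993)^5 ≡ 3968 (mod 4157)
3968 - 3769 = 199
199 × 267 = 53133 ≡ 3249 (mod 4157)

3249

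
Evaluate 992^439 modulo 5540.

439 in binary is 110110111, i.e. 439 = 256 + 128 + 32 + 16 + 4 + 2 + 1.
992^1 ≡ 992 (mod 5540)
992^2 ≡ 992^2 = 984064 ≡ 3484 (mod 5540)
992^4 ≡ 3484^2 = 12138256 ≡ 116 (mod 5540)
992^8 ≡ 116^2 = 13456 ≡ 2376 (mod 5540)
992^16 ≡ 2376^2 = 5645376 ≡ 116 (mod 5540)
992^32 ≡ 116^2 = 13456 ≡ 2376 (mod 5540)
992^64 ≡ 2376^2 = 5645376 ≡ 116 (mod 5540)
992^128 ≡ 116^2 = 13456 ≡ 2376 (mod 5540)
992^256 ≡ 2376^2 = 5645376 ≡ 116 (mod 5540)
992^439 = 992^256 * 992^128 * 992^32 * 992^16 * 992^4 * 992^2 * 992^1 ≡ 116 * 2376 * 2376 * 116 * 116 * 3484 * 992 (mod 5540).
Accumulate the product:
116 * 2376 = 275616 ≡ 4156
4156 * 2376 = 9874656 ≡ 2376
2376 * 116 = 275616 ≡ 4156
4156 * 116 = 482096 ≡ 116
116 * 3484 = 404144 ≡ 5264
5264 * 992 = 5221888 ≡ 3208

3208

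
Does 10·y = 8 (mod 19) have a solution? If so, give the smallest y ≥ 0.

gcd(10, 19) = 1, so a unique solution mod 19 exists.
10⁻¹ ≡ 2 (mod 19).
y ≡ 2·8 ≡ 16 (mod 19).

16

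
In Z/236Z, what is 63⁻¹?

Apply the Euclidean algorithm and back-substitute:
236 = 3·63 + 47
63 = 1·47 + 16
47 = 2·16 + 15
16 = 1·15 + 1
15 = 15·1 + 0
gcd(63, 236) = 1, so the inverse exists.
Back-substitute for 1:
1 = 1·16 − 1·15
  = −1·47 + 3·16
  = 3·63 − 4·47
  = −4·236 + 15·63
So 63⁻¹ ≡ 15 (mod 236).

15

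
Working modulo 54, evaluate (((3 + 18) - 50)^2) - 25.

3 + 18 = 21
21 - 50 = -29 ≡ 25 (mod 54)
(25)^2 ≡ 31 (mod 54)
31 - 25 = 6

6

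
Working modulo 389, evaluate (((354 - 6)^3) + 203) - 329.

195

354 - 6 = 348
(348)^3 ≡ 321 (mod 389)
321 + 203 = 524 ≡ 135 (mod 389)
135 - 329 = -194 ≡ 195 (mod 389)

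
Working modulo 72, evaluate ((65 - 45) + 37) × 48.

0

65 - 45 = 20
20 + 37 = 57
57 × 48 = 2736 ≡ 0 (mod 72)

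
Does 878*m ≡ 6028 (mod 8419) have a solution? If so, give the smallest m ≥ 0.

gcd(878, 8419) = 1, so a unique solution mod 8419 exists.
878⁻¹ ≡ 6530 (mod 8419).
m ≡ 6530*6028 ≡ 4015 (mod 8419).

4015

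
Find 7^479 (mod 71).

Compute successive squares:
7^1 ≡ 7 (mod 71)
7^2 ≡ 7^2 = 49 (mod 71)
7^4 ≡ 49^2 = 2401 ≡ 58 (mod 71)
7^8 ≡ 58^2 = 3364 ≡ 27 (mod 71)
7^16 ≡ 27^2 = 729 ≡ 19 (mod 71)
7^32 ≡ 19^2 = 361 ≡ 6 (mod 71)
7^64 ≡ 6^2 = 36 (mod 71)
7^128 ≡ 36^2 = 1296 ≡ 18 (mod 71)
7^256 ≡ 18^2 = 324 ≡ 40 (mod 71)
7^479 = 7^256 · 7^128 · 7^64 · 7^16 · 7^8 · 7^4 · 7^2 · 7^1 ≡ 40 · 18 · 36 · 19 · 27 · 58 · 49 · 7 (mod 71).
Accumulate the product:
40 · 18 = 720 ≡ 10
10 · 36 = 360 ≡ 5
5 · 19 = 95 ≡ 24
24 · 27 = 648 ≡ 9
9 · 58 = 522 ≡ 25
25 · 49 = 1225 ≡ 18
18 · 7 = 126 ≡ 55

55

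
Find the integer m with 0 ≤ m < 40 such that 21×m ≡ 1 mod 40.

21

By the extended Euclidean algorithm:
40 = 1·21 + 19
21 = 1·19 + 2
19 = 9·2 + 1
2 = 2·1 + 0
gcd(21, 40) = 1, so the inverse exists.
Back-substitute for 1:
1 = 1·19 − 9·2
  = −9·21 + 10·19
  = 10·40 − 19·21
So 21⁻¹ ≡ −19 ≡ 21 (mod 40).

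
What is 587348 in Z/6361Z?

587348 = 92×6361 + 2136, so 587348 ≡ 2136 (mod 6361).

2136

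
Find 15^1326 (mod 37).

Compute successive squares:
15^1 ≡ 15 (mod 37)
15^2 ≡ 15^2 = 225 ≡ 3 (mod 37)
15^4 ≡ 3^2 = 9 (mod 37)
15^8 ≡ 9^2 = 81 ≡ 7 (mod 37)
15^16 ≡ 7^2 = 49 ≡ 12 (mod 37)
15^32 ≡ 12^2 = 144 ≡ 33 (mod 37)
15^64 ≡ 33^2 = 1089 ≡ 16 (mod 37)
15^128 ≡ 16^2 = 256 ≡ 34 (mod 37)
15^256 ≡ 34^2 = 1156 ≡ 9 (mod 37)
15^512 ≡ 9^2 = 81 ≡ 7 (mod 37)
15^1024 ≡ 7^2 = 49 ≡ 12 (mod 37)
15^1326 = 15^1024 · 15^256 · 15^32 · 15^8 · 15^4 · 15^2 ≡ 12 · 9 · 33 · 7 · 9 · 3 (mod 37).
Accumulate the product:
12 · 9 = 108 ≡ 34
34 · 33 = 1122 ≡ 12
12 · 7 = 84 ≡ 10
10 · 9 = 90 ≡ 16
16 · 3 = 48 ≡ 11

11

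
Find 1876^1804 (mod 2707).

1379

Using repeated squaring:
1804 in binary is 11100001100, i.e. 1804 = 1024 + 512 + 256 + 8 + 4.
1876^1 ≡ 1876 (mod 2707)
1876^2 ≡ 1876^2 = 3519376 ≡ 276 (mod 2707)
1876^4 ≡ 276^2 = 76176 ≡ 380 (mod 2707)
1876^8 ≡ 380^2 = 144400 ≡ 929 (mod 2707)
1876^16 ≡ 929^2 = 863041 ≡ 2215 (mod 2707)
1876^32 ≡ 2215^2 = 4906225 ≡ 1141 (mod 2707)
1876^64 ≡ 1141^2 = 1301881 ≡ 2521 (mod 2707)
1876^128 ≡ 2521^2 = 6355441 ≡ 2112 (mod 2707)
1876^256 ≡ 2112^2 = 4460544 ≡ 2115 (mod 2707)
1876^512 ≡ 2115^2 = 4473225 ≡ 1261 (mod 2707)
1876^1024 ≡ 1261^2 = 1590121 ≡ 1112 (mod 2707)
1876^1804 = 1876^1024 × 1876^512 × 1876^256 × 1876^8 × 1876^4 ≡ 1112 × 1261 × 2115 × 929 × 380 (mod 2707).
Accumulate the product:
1112 × 1261 = 1402232 ≡ 6
6 × 2115 = 12690 ≡ 1862
1862 × 929 = 1729798 ≡ 25
25 × 380 = 9500 ≡ 1379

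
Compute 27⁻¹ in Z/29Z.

Apply the Euclidean algorithm and back-substitute:
29 = 1×27 + 2
27 = 13×2 + 1
2 = 2×1 + 0
gcd(27, 29) = 1, so the inverse exists.
Back-substitute for 1:
1 = 1×27 − 13×2
  = −13×29 + 14×27
So 27⁻¹ ≡ 14 (mod 29).

14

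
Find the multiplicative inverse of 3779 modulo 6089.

1658

6089 = 1×3779 + 2310
3779 = 1×2310 + 1469
2310 = 1×1469 + 841
1469 = 1×841 + 628
841 = 1×628 + 213
628 = 2×213 + 202
213 = 1×202 + 11
202 = 18×11 + 4
11 = 2×4 + 3
4 = 1×3 + 1
3 = 3×1 + 0
gcd(3779, 6089) = 1, so the inverse exists.
Back-substitute for 1:
1 = 1×4 − 1×3
  = −1×11 + 3×4
  = 3×202 − 55×11
  = −55×213 + 58×202
  = 58×628 − 171×213
  = −171×841 + 229×628
  = 229×1469 − 400×841
  = −400×2310 + 629×1469
  = 629×3779 − 1029×2310
  = −1029×6089 + 1658×3779
So 3779⁻¹ ≡ 1658 (mod 6089).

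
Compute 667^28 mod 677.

494

28 in binary is 11100, i.e. 28 = 16 + 8 + 4.
667^1 ≡ 667 (mod 677)
667^2 ≡ 667^2 = 444889 ≡ 100 (mod 677)
667^4 ≡ 100^2 = 10000 ≡ 522 (mod 677)
667^8 ≡ 522^2 = 272484 ≡ 330 (mod 677)
667^16 ≡ 330^2 = 108900 ≡ 580 (mod 677)
667^28 = 667^16 * 667^8 * 667^4 ≡ 580 * 330 * 522 (mod 677).
Accumulate the product:
580 * 330 = 191400 ≡ 486
486 * 522 = 253692 ≡ 494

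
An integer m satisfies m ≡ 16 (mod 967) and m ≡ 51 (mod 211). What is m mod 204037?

967⁻¹ mod 211: 967·199 ≡ 1 (mod 211), so 967⁻¹ ≡ 199.
m = 16 + 967·((51 − 16)·199 mod 211) = 16 + 967·2 = 1950.

1950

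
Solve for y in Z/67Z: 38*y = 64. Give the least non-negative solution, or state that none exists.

44

gcd(38, 67) = 1, so a unique solution mod 67 exists.
38⁻¹ ≡ 30 (mod 67).
y ≡ 30*64 ≡ 44 (mod 67).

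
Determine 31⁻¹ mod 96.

Run the extended Euclidean algorithm:
96 = 3·31 + 3
31 = 10·3 + 1
3 = 3·1 + 0
gcd(31, 96) = 1, so the inverse exists.
Back-substitute for 1:
1 = 1·31 − 10·3
  = −10·96 + 31·31
So 31⁻¹ ≡ 31 (mod 96).

31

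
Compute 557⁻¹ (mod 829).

64

By the extended Euclidean algorithm:
829 = 1*557 + 272
557 = 2*272 + 13
272 = 20*13 + 12
13 = 1*12 + 1
12 = 12*1 + 0
gcd(557, 829) = 1, so the inverse exists.
Back-substitute for 1:
1 = 1*13 − 1*12
  = −1*272 + 21*13
  = 21*557 − 43*272
  = −43*829 + 64*557
So 557⁻¹ ≡ 64 (mod 829).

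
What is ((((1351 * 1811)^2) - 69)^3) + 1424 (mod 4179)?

2202

1351 * 1811 = 2446661 ≡ 1946 (mod 4179)
(1946)^2 ≡ 742 (mod 4179)
742 - 69 = 673
(673)^3 ≡ 778 (mod 4179)
778 + 1424 = 2202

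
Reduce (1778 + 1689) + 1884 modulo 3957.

1778 + 1689 = 3467
3467 + 1884 = 5351 ≡ 1394 (mod 3957)

1394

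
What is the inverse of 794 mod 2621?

2621 = 3·794 + 239
794 = 3·239 + 77
239 = 3·77 + 8
77 = 9·8 + 5
8 = 1·5 + 3
5 = 1·3 + 2
3 = 1·2 + 1
2 = 2·1 + 0
gcd(794, 2621) = 1, so the inverse exists.
Bézout: 1 = 299·2621 − 987·794.
So 794⁻¹ ≡ −987 ≡ 1634 (mod 2621).

1634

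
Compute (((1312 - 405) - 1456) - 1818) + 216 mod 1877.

1603

1312 - 405 = 907
907 - 1456 = -549 ≡ 1328 (mod 1877)
1328 - 1818 = -490 ≡ 1387 (mod 1877)
1387 + 216 = 1603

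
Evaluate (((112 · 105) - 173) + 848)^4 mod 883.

78

112 · 105 = 11760 ≡ 281 (mod 883)
281 - 173 = 108
108 + 848 = 956 ≡ 73 (mod 883)
(73)^4 ≡ 78 (mod 883)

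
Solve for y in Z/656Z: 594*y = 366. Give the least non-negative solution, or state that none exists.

gcd(594, 656) = 2, and 2 | 366, so solutions exist.
Divide through by 2: 297*y mod 328 = 183.
297⁻¹ ≡ 201 (mod 328).
y ≡ 201*183 ≡ 47 (mod 328).
The smallest non-negative solution is y = 47.

47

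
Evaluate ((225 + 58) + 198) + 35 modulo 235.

225 + 58 = 283 ≡ 48 (mod 235)
48 + 198 = 246 ≡ 11 (mod 235)
11 + 35 = 46

46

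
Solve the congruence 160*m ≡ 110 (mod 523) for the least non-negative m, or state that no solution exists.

491

gcd(160, 523) = 1, so a unique solution mod 523 exists.
160⁻¹ ≡ 304 (mod 523).
m ≡ 304*110 ≡ 491 (mod 523).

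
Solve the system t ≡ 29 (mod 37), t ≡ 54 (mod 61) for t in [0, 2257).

37⁻¹ mod 61: 37×33 ≡ 1 (mod 61), so 37⁻¹ ≡ 33.
t = 29 + 37×((54 − 29)×33 mod 61) = 29 + 37×32 = 1213.

1213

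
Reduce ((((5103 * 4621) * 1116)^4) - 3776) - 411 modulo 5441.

5103 * 4621 = 23580963 ≡ 5110 (mod 5441)
5110 * 1116 = 5702760 ≡ 592 (mod 5441)
(592)^4 ≡ 998 (mod 5441)
998 - 3776 = -2778 ≡ 2663 (mod 5441)
2663 - 411 = 2252

2252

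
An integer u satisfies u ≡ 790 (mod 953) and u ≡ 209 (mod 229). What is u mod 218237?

38910

953⁻¹ mod 229: 953·130 ≡ 1 (mod 229), so 953⁻¹ ≡ 130.
u = 790 + 953·((209 − 790)·130 mod 229) = 790 + 953·40 = 38910.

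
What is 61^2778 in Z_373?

61^1 ≡ 61 (mod 373)
61^2 ≡ 61^2 = 3721 ≡ 364 (mod 373)
61^4 ≡ 364^2 = 132496 ≡ 81 (mod 373)
61^8 ≡ 81^2 = 6561 ≡ 220 (mod 373)
61^16 ≡ 220^2 = 48400 ≡ 283 (mod 373)
61^32 ≡ 283^2 = 80089 ≡ 267 (mod 373)
61^64 ≡ 267^2 = 71289 ≡ 46 (mod 373)
61^128 ≡ 46^2 = 2116 ≡ 251 (mod 373)
61^256 ≡ 251^2 = 63001 ≡ 337 (mod 373)
61^512 ≡ 337^2 = 113569 ≡ 177 (mod 373)
61^1024 ≡ 177^2 = 31329 ≡ 370 (mod 373)
61^2048 ≡ 370^2 = 136900 ≡ 9 (mod 373)
61^2778 = 61^2048 · 61^512 · 61^128 · 61^64 · 61^16 · 61^8 · 61^2 ≡ 9 · 177 · 251 · 46 · 283 · 220 · 364 (mod 373).
Accumulate the product:
9 · 177 = 1593 ≡ 101
101 · 251 = 25351 ≡ 360
360 · 46 = 16560 ≡ 148
148 · 283 = 41884 ≡ 108
108 · 220 = 23760 ≡ 261
261 · 364 = 95004 ≡ 262

262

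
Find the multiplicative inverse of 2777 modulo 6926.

Run the extended Euclidean algorithm:
6926 = 2*2777 + 1372
2777 = 2*1372 + 33
1372 = 41*33 + 19
33 = 1*19 + 14
19 = 1*14 + 5
14 = 2*5 + 4
5 = 1*4 + 1
4 = 4*1 + 0
gcd(2777, 6926) = 1, so the inverse exists.
Back-substitute for 1:
1 = 1*5 − 1*4
  = −1*14 + 3*5
  = 3*19 − 4*14
  = −4*33 + 7*19
  = 7*1372 − 291*33
  = −291*2777 + 589*1372
  = 589*6926 − 1469*2777
So 2777⁻¹ ≡ −1469 ≡ 5457 (mod 6926).

5457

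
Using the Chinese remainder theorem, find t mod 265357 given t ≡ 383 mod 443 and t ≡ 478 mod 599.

443⁻¹ mod 599: 443*503 ≡ 1 (mod 599), so 443⁻¹ ≡ 503.
t = 383 + 443*((478 − 383)*503 mod 599) = 383 + 443*464 = 205935.

205935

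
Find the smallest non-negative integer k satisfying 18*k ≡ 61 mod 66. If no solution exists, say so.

gcd(18, 66) = 6, and 6 does not divide 61.
So the congruence has no solution.

no solution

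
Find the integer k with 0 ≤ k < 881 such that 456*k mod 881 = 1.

199

Run the extended Euclidean algorithm:
881 = 1·456 + 425
456 = 1·425 + 31
425 = 13·31 + 22
31 = 1·22 + 9
22 = 2·9 + 4
9 = 2·4 + 1
4 = 4·1 + 0
gcd(456, 881) = 1, so the inverse exists.
Back-substitute for 1:
1 = 1·9 − 2·4
  = −2·22 + 5·9
  = 5·31 − 7·22
  = −7·425 + 96·31
  = 96·456 − 103·425
  = −103·881 + 199·456
So 456⁻¹ ≡ 199 (mod 881).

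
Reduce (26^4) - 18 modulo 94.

(26)^4 ≡ 42 (mod 94)
42 - 18 = 24

24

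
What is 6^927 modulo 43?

927 in binary is 1110011111, i.e. 927 = 512 + 256 + 128 + 16 + 8 + 4 + 2 + 1.
6^1 ≡ 6 (mod 43)
6^2 ≡ 6^2 = 36 (mod 43)
6^4 ≡ 36^2 = 1296 ≡ 6 (mod 43)
6^8 ≡ 6^2 = 36 (mod 43)
6^16 ≡ 36^2 = 1296 ≡ 6 (mod 43)
6^32 ≡ 6^2 = 36 (mod 43)
6^64 ≡ 36^2 = 1296 ≡ 6 (mod 43)
6^128 ≡ 6^2 = 36 (mod 43)
6^256 ≡ 36^2 = 1296 ≡ 6 (mod 43)
6^512 ≡ 6^2 = 36 (mod 43)
6^927 = 6^512 × 6^256 × 6^128 × 6^16 × 6^8 × 6^4 × 6^2 × 6^1 ≡ 36 × 6 × 36 × 6 × 36 × 6 × 36 × 6 (mod 43).
Accumulate the product:
36 × 6 = 216 ≡ 1
1 × 36 = 36
36 × 6 = 216 ≡ 1
1 × 36 = 36
36 × 6 = 216 ≡ 1
1 × 36 = 36
36 × 6 = 216 ≡ 1

1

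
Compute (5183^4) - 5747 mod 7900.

1374

(5183)^4 ≡ 7121 (mod 7900)
7121 - 5747 = 1374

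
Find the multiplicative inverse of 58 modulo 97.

92

Apply the Euclidean algorithm and back-substitute:
97 = 1*58 + 39
58 = 1*39 + 19
39 = 2*19 + 1
19 = 19*1 + 0
gcd(58, 97) = 1, so the inverse exists.
Bézout: 1 = 3*97 − 5*58.
So 58⁻¹ ≡ −5 ≡ 92 (mod 97).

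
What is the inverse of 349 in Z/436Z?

5

Run the extended Euclidean algorithm:
436 = 1*349 + 87
349 = 4*87 + 1
87 = 87*1 + 0
gcd(349, 436) = 1, so the inverse exists.
Back-substitute for 1:
1 = 1*349 − 4*87
  = −4*436 + 5*349
So 349⁻¹ ≡ 5 (mod 436).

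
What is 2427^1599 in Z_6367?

2260

2427^1 ≡ 2427 (mod 6367)
2427^2 ≡ 2427^2 = 5890329 ≡ 854 (mod 6367)
2427^4 ≡ 854^2 = 729316 ≡ 3478 (mod 6367)
2427^8 ≡ 3478^2 = 12096484 ≡ 5551 (mod 6367)
2427^16 ≡ 5551^2 = 30813601 ≡ 3688 (mod 6367)
2427^32 ≡ 3688^2 = 13601344 ≡ 1432 (mod 6367)
2427^64 ≡ 1432^2 = 2050624 ≡ 450 (mod 6367)
2427^128 ≡ 450^2 = 202500 ≡ 5123 (mod 6367)
2427^256 ≡ 5123^2 = 26245129 ≡ 355 (mod 6367)
2427^512 ≡ 355^2 = 126025 ≡ 5052 (mod 6367)
2427^1024 ≡ 5052^2 = 25522704 ≡ 3768 (mod 6367)
2427^1599 = 2427^1024 × 2427^512 × 2427^32 × 2427^16 × 2427^8 × 2427^4 × 2427^2 × 2427^1 ≡ 3768 × 5052 × 1432 × 3688 × 5551 × 3478 × 854 × 2427 (mod 6367).
Accumulate the product:
3768 × 5052 = 19035936 ≡ 4973
4973 × 1432 = 7121336 ≡ 3030
3030 × 3688 = 11174640 ≡ 555
555 × 5551 = 3080805 ≡ 5544
5544 × 3478 = 19282032 ≡ 2756
2756 × 854 = 2353624 ≡ 4201
4201 × 2427 = 10195827 ≡ 2260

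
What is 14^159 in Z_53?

41

By square-and-multiply:
159 in binary is 10011111, i.e. 159 = 128 + 16 + 8 + 4 + 2 + 1.
14^1 ≡ 14 (mod 53)
14^2 ≡ 14^2 = 196 ≡ 37 (mod 53)
14^4 ≡ 37^2 = 1369 ≡ 44 (mod 53)
14^8 ≡ 44^2 = 1936 ≡ 28 (mod 53)
14^16 ≡ 28^2 = 784 ≡ 42 (mod 53)
14^32 ≡ 42^2 = 1764 ≡ 15 (mod 53)
14^64 ≡ 15^2 = 225 ≡ 13 (mod 53)
14^128 ≡ 13^2 = 169 ≡ 10 (mod 53)
14^159 = 14^128 × 14^16 × 14^8 × 14^4 × 14^2 × 14^1 ≡ 10 × 42 × 28 × 44 × 37 × 14 (mod 53).
Accumulate the product:
10 × 42 = 420 ≡ 49
49 × 28 = 1372 ≡ 47
47 × 44 = 2068 ≡ 1
1 × 37 = 37
37 × 14 = 518 ≡ 41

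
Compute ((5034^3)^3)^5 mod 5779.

(5034)^3 ≡ 5383 (mod 5779)
(5383)^3 ≡ 1998 (mod 5779)
(1998)^5 ≡ 3135 (mod 5779)

3135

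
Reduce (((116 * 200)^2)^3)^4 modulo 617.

170

116 * 200 = 23200 ≡ 371 (mod 617)
(371)^2 ≡ 50 (mod 617)
(50)^3 ≡ 366 (mod 617)
(366)^4 ≡ 170 (mod 617)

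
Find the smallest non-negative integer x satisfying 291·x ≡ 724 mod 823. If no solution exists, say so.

gcd(291, 823) = 1, so a unique solution mod 823 exists.
291⁻¹ ≡ 642 (mod 823).
x ≡ 642·724 ≡ 636 (mod 823).

636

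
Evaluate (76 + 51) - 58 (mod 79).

69

76 + 51 = 127 ≡ 48 (mod 79)
48 - 58 = -10 ≡ 69 (mod 79)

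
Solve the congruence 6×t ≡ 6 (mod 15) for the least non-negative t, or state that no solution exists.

1

gcd(6, 15) = 3, and 3 | 6, so solutions exist.
Divide through by 3: 2×t mod 5 = 2.
2⁻¹ ≡ 3 (mod 5).
t ≡ 3×2 ≡ 1 (mod 5).
The smallest non-negative solution is t = 1.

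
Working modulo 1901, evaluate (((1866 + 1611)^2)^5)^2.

1138

1866 + 1611 = 3477 ≡ 1576 (mod 1901)
(1576)^2 ≡ 1070 (mod 1901)
(1070)^5 ≡ 1789 (mod 1901)
(1789)^2 ≡ 1138 (mod 1901)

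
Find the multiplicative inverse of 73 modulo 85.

85 = 1×73 + 12
73 = 6×12 + 1
12 = 12×1 + 0
gcd(73, 85) = 1, so the inverse exists.
Bézout: 1 = −6×85 + 7×73.
So 73⁻¹ ≡ 7 (mod 85).

7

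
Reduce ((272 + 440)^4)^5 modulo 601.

314

272 + 440 = 712 ≡ 111 (mod 601)
(111)^4 ≡ 451 (mod 601)
(451)^5 ≡ 314 (mod 601)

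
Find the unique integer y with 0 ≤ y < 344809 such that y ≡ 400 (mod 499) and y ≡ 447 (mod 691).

499⁻¹ mod 691: 499·673 ≡ 1 (mod 691), so 499⁻¹ ≡ 673.
y = 400 + 499·((447 − 400)·673 mod 691) = 400 + 499·536 = 267864.

267864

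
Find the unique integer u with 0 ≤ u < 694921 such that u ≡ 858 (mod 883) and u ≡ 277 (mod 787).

509466

883⁻¹ mod 787: 883×41 ≡ 1 (mod 787), so 883⁻¹ ≡ 41.
u = 858 + 883×((277 − 858)×41 mod 787) = 858 + 883×576 = 509466.
Check: 509466 mod 883 = 858, 509466 mod 787 = 277. ✓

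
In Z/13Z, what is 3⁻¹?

By the extended Euclidean algorithm:
13 = 4×3 + 1
3 = 3×1 + 0
gcd(3, 13) = 1, so the inverse exists.
Back-substitute for 1:
1 = 1×13 − 4×3
So 3⁻¹ ≡ −4 ≡ 9 (mod 13).

9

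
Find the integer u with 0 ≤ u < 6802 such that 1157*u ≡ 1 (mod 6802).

6802 = 5*1157 + 1017
1157 = 1*1017 + 140
1017 = 7*140 + 37
140 = 3*37 + 29
37 = 1*29 + 8
29 = 3*8 + 5
8 = 1*5 + 3
5 = 1*3 + 2
3 = 1*2 + 1
2 = 2*1 + 0
gcd(1157, 6802) = 1, so the inverse exists.
Back-substitute for 1:
1 = 1*3 − 1*2
  = −1*5 + 2*3
  = 2*8 − 3*5
  = −3*29 + 11*8
  = 11*37 − 14*29
  = −14*140 + 53*37
  = 53*1017 − 385*140
  = −385*1157 + 438*1017
  = 438*6802 − 2575*1157
So 1157⁻¹ ≡ −2575 ≡ 4227 (mod 6802).

4227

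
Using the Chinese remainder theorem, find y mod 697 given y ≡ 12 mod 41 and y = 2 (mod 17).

53

41⁻¹ mod 17: 41*5 ≡ 1 (mod 17), so 41⁻¹ ≡ 5.
y = 12 + 41*((2 − 12)*5 mod 17) = 12 + 41*1 = 53.
Check: 53 mod 41 = 12, 53 mod 17 = 2. ✓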